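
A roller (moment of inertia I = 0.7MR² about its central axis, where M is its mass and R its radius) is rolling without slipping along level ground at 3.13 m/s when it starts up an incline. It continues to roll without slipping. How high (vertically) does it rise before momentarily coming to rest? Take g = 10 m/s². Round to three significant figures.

The moment of inertia is 0.7MR², giving k ≡ I/(MR²) = 0.7.
The rolling condition ω = v/R makes the rotational term ½I(v/R)² = ½kMv², so KE_total = ½(1+k)Mv² = (17/20)Mv².
All of this converts to potential energy at the highest point: (17/20)Mv₀² = Mgh.
Thus h = (1+k)v₀²/(2g) = 1.7 × 3.13² / (2 × 10) ≈ 0.833 m.

h ≈ 0.833 m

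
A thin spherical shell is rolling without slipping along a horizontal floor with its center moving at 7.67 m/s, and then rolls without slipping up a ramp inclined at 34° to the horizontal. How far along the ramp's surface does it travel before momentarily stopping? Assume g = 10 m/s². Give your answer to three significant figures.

For this body I = (2/3)MR², i.e. k = I/(MR²) = 2/3.
Rolling without slipping gives ω = v/R, so the total kinetic energy is ½Mv² + ½Iω² = ½(1+k)Mv² = (5/6)Mv².
Setting this equal to Mgh gives the vertical rise h = (1+k)v₀²/(2g) = 1.667×7.67²/(2×10) = 4.902 m.
The distance along the slope is d = h/sinθ = 4.902/sin34° ≈ 8.77 m.

d ≈ 8.77 m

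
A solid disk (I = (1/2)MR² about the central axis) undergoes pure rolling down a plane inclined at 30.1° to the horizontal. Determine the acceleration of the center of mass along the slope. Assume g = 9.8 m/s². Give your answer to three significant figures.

a ≈ 3.28 m/s²

With I = (1/2)MR², the ratio k = I/(MR²) is 0.5.
Along the incline Mg sinθ − f = Ma, and torque about the center fR = Iα = kMR²(a/R) gives f = kMa.
Eliminating f: Mg sinθ = (1+k)Ma, so a = g sinθ/(1+k) = 9.8 × sin30.1° / 1.5 ≈ 3.28 m/s².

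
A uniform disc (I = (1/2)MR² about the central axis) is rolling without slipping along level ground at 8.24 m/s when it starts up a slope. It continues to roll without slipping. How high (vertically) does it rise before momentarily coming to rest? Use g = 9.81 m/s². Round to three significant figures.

h ≈ 5.19 m

With I = (1/2)MR², the ratio k = I/(MR²) is 0.5.
Rolling without slipping gives ω = v/R, so the total kinetic energy is ½Mv² + ½Iω² = ½(1+k)Mv² = (3/4)Mv².
At the top the kinetic energy is zero, so (3/4)Mv₀² = Mgh.
Thus h = (1+k)v₀²/(2g) = 1.5 × 8.24² / (2 × 9.81) ≈ 5.19 m.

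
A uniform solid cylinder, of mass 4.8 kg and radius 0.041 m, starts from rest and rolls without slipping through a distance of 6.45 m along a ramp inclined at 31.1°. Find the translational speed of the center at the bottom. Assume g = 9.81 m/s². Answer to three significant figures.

With I = (1/2)MR², the ratio k = I/(MR²) is 0.5.
The rolling condition ω = v/R makes the rotational term ½I(v/R)² = ½kMv², so KE_total = ½(1+k)Mv² = (3/4)Mv².
The vertical drop is h = L sinθ = 6.45 × sin31.1° = 3.332 m.
Energy conservation: Mgh = (3/4)Mv², so v = √(2gh/(1+k)) = √(2 × 9.81 × 3.332 / 1.5) ≈ 6.60 m/s.

v ≈ 6.60 m/s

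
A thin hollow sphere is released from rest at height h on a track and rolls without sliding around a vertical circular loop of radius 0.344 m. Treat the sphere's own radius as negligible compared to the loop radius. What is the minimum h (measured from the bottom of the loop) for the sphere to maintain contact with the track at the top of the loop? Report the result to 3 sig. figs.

The moment of inertia is (2/3)MR², giving k ≡ I/(MR²) = 2/3.
At the top, contact is just lost when gravity alone supplies the centripetal force: Mg = Mv_top²/r, i.e. v_top² = gr.
With ω = v/R, the kinetic energy at speed v is ½(1+k)Mv² = (5/6)Mv².
Energy conservation from release (height h) to the top (height 2r): Mgh = Mg(2r) + (5/6)M·gr.
Thus h_min = 2r + (1+k)r/2 = r(2 + 1.667/2) = 0.344 × 2.833 ≈ 0.975 m.

h_min ≈ 0.975 m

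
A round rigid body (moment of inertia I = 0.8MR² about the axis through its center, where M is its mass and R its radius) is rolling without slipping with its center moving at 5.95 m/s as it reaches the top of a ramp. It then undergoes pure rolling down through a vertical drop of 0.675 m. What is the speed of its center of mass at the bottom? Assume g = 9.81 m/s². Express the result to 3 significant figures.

v ≈ 6.54 m/s

Here I = 0.8MR², so the shape factor k = I/(MR²) = 0.8.
The rolling condition ω = v/R makes the rotational term ½I(v/R)² = ½kMv², so KE_total = ½(1+k)Mv² = (9/10)Mv².
Conserving energy between top and bottom: (9/10)Mv² = (9/10)Mv₀² + Mgh, hence v² = v₀² + 2gh/(1+k).
v = √(5.95² + 2×9.81×0.675/1.8) = √42.76 ≈ 6.54 m/s.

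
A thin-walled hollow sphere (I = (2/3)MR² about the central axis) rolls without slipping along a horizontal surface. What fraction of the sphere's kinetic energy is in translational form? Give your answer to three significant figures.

fraction ≈ 0.600

The moment of inertia is (2/3)MR², giving k ≡ I/(MR²) = 2/3.
With ω = v/R, KE_trans = ½Mv² and KE_rot = ½Iω² = ½kMv², so KE_total = ½(1+k)Mv².
The translational fraction is therefore 1/(1+k) = 1/1.667 ≈ 0.600.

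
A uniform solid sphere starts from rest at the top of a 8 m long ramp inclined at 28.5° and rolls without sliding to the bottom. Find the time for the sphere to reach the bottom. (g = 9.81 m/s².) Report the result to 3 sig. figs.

With I = (2/5)MR², the ratio k = I/(MR²) is 0.4.
Newton's second law down the slope: Mg sinθ − f = Ma. The torque equation fR = Iα (with α = a/R) gives f = kMa.
Hence a = g sinθ/(1+k) = 9.81×sin28.5°/1.4 = 3.344 m/s².
With constant a from rest, t = √(2L/a) = √(2·8/3.344) ≈ 2.19 s.

t ≈ 2.19 s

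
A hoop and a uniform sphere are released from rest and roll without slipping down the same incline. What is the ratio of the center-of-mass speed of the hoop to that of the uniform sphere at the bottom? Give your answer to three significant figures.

Each satisfies Mgh = ½(1+k)Mv² with k = I/(MR²), so v ∝ 1/√(1+k).
For the hoop k = 1; for the uniform sphere k = 0.4.
v₁/v₂ = √((1+k₂)/(1+k₁)) = √(1.4/2) ≈ 0.837.

v_ratio ≈ 0.837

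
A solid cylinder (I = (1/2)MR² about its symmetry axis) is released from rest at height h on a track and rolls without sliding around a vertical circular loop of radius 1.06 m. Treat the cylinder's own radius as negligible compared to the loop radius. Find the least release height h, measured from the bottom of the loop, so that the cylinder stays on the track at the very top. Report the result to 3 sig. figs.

For this body I = (1/2)MR², i.e. k = I/(MR²) = 0.5.
At the top of the loop, the minimum-contact condition is Mg = Mv_top²/r, so v_top² = gr.
With ω = v/R, the kinetic energy at speed v is ½(1+k)Mv² = (3/4)Mv².
Energy conservation from release (height h) to the top (height 2r): Mgh = Mg(2r) + (3/4)M·gr.
Thus h_min = 2r + (1+k)r/2 = r(2 + 1.5/2) = 1.06 × 2.75 ≈ 2.92 m.

h_min ≈ 2.92 m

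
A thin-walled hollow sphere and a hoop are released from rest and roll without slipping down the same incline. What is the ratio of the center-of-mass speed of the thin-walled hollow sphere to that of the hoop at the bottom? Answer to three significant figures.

v_ratio ≈ 1.10

Each satisfies Mgh = ½(1+k)Mv² with k = I/(MR²), so v ∝ 1/√(1+k).
For the thin-walled hollow sphere k = 2/3; for the hoop k = 1.
v₁/v₂ = √((1+k₂)/(1+k₁)) = √(2/1.667) ≈ 1.10.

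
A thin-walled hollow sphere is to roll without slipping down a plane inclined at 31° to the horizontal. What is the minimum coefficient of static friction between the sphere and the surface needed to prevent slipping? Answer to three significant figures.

μ_min ≈ 0.240

The moment of inertia is (2/3)MR², giving k ≡ I/(MR²) = 2/3.
Along the incline Mg sinθ − f = Ma, and torque about the center fR = Iα = kMR²(a/R) gives f = kMa.
These give a = g sinθ/(1+k) and the required friction f = kMg sinθ/(1+k).
With N = Mg cosθ, the no-slip condition f ≤ μN gives μ_min = f/N = k tanθ/(1+k).
μ_min = (2/3) × tan31° / 1.667 ≈ 0.240.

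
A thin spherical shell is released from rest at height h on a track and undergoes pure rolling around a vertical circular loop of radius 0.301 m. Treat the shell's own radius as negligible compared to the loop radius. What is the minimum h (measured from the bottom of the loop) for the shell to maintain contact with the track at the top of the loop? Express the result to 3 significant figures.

h_min ≈ 0.853 m

Here I = (2/3)MR², so the shape factor k = I/(MR²) = 2/3.
At the top, contact is just lost when gravity alone supplies the centripetal force: Mg = Mv_top²/r, i.e. v_top² = gr.
With ω = v/R, the kinetic energy at speed v is ½(1+k)Mv² = (5/6)Mv².
Energy conservation from release (height h) to the top (height 2r): Mgh = Mg(2r) + (5/6)M·gr.
Thus h_min = 2r + (1+k)r/2 = r(2 + 1.667/2) = 0.301 × 2.833 ≈ 0.853 m.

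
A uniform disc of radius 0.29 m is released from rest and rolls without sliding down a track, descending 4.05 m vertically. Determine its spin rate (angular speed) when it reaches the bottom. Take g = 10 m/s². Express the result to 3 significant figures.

With I = (1/2)MR², the ratio k = I/(MR²) is 0.5.
Rolling without slipping gives ω = v/R, so the total kinetic energy is ½Mv² + ½Iω² = ½(1+k)Mv² = (3/4)Mv².
Energy conservation Mgh = ½(1+k)Mv² gives v = √(2gh/(1+k)) = √(2 × 10 × 4.05 / 1.5) = 7.348 m/s.
Then ω = v/R = 7.348 / 0.29 ≈ 25.3 rad/s.

ω ≈ 25.3 rad/s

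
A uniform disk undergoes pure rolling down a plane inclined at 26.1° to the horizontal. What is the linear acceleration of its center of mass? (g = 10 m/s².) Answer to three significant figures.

a ≈ 2.93 m/s²

Here I = (1/2)MR², so the shape factor k = I/(MR²) = 0.5.
Translational: Mg sinθ − f = Ma. Rotational about the CM: fR = Iα = kMRa, so f = kMa.
Eliminating f: Mg sinθ = (1+k)Ma, so a = g sinθ/(1+k) = 10 × sin26.1° / 1.5 ≈ 2.93 m/s².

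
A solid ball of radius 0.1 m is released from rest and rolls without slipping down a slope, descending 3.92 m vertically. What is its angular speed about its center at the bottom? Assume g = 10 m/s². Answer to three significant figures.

Here I = (2/5)MR², so the shape factor k = I/(MR²) = 0.4.
Since it rolls without slipping, ω = v/R and KE = ½Mv² + ½Iω² = ½(1+k)Mv² = (7/10)Mv².
Energy conservation Mgh = ½(1+k)Mv² gives v = √(2gh/(1+k)) = √(2 × 10 × 3.92 / 1.4) = 7.483 m/s.
Then ω = v/R = 7.483 / 0.1 ≈ 74.8 rad/s.

ω ≈ 74.8 rad/s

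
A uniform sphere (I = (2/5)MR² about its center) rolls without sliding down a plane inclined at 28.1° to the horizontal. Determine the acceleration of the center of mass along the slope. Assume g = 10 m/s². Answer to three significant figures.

Here I = (2/5)MR², so the shape factor k = I/(MR²) = 0.4.
Along the incline Mg sinθ − f = Ma, and torque about the center fR = Iα = kMR²(a/R) gives f = kMa.
Eliminating f: Mg sinθ = (1+k)Ma, so a = g sinθ/(1+k) = 10 × sin28.1° / 1.4 ≈ 3.36 m/s².

a ≈ 3.36 m/s²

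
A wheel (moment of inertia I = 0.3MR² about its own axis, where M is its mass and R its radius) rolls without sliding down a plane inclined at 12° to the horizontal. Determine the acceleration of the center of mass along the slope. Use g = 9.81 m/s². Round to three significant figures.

For this body I = 0.3MR², i.e. k = I/(MR²) = 0.3.
Along the incline Mg sinθ − f = Ma, and torque about the center fR = Iα = kMR²(a/R) gives f = kMa.
Eliminating f: Mg sinθ = (1+k)Ma, so a = g sinθ/(1+k) = 9.81 × sin12° / 1.3 ≈ 1.57 m/s².

a ≈ 1.57 m/s²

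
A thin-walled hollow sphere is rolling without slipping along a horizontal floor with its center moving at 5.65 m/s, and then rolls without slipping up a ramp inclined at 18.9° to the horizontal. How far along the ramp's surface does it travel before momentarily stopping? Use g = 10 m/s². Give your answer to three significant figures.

d ≈ 8.21 m

For this body I = (2/3)MR², i.e. k = I/(MR²) = 2/3.
Pure rolling means v = ωR; then KE = ½Mv² + ½I(v/R)² = ½(1+k)Mv² = (5/6)Mv².
Setting this equal to Mgh gives the vertical rise h = (1+k)v₀²/(2g) = 1.667×5.65²/(2×10) = 2.66 m.
Along the incline, d = h/sinθ = 2.66/sin18.9° ≈ 8.21 m.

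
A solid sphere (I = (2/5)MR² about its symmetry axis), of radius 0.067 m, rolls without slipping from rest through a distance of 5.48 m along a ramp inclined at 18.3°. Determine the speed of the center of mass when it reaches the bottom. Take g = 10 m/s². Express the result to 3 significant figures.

v ≈ 4.96 m/s

For this body I = (2/5)MR², i.e. k = I/(MR²) = 0.4.
The rolling condition ω = v/R makes the rotational term ½I(v/R)² = ½kMv², so KE_total = ½(1+k)Mv² = (7/10)Mv².
The vertical drop is h = L sinθ = 5.48 × sin18.3° = 1.721 m.
Energy conservation: Mgh = (7/10)Mv², so v = √(2gh/(1+k)) = √(2 × 10 × 1.721 / 1.4) ≈ 4.96 m/s.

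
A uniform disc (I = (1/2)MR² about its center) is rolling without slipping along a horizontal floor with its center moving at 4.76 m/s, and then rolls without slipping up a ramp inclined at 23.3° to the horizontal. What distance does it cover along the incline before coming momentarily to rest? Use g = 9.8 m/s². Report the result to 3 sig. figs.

With I = (1/2)MR², the ratio k = I/(MR²) is 0.5.
The rolling condition ω = v/R makes the rotational term ½I(v/R)² = ½kMv², so KE_total = ½(1+k)Mv² = (3/4)Mv².
Setting this equal to Mgh gives the vertical rise h = (1+k)v₀²/(2g) = 1.5×4.76²/(2×9.8) = 1.734 m.
The distance along the slope is d = h/sinθ = 1.734/sin23.3° ≈ 4.38 m.

d ≈ 4.38 m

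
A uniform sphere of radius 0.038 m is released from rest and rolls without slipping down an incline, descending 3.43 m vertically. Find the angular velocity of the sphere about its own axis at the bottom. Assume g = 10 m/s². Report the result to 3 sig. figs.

ω ≈ 184 rad/s

The moment of inertia is (2/5)MR², giving k ≡ I/(MR²) = 0.4.
The rolling condition ω = v/R makes the rotational term ½I(v/R)² = ½kMv², so KE_total = ½(1+k)Mv² = (7/10)Mv².
Energy conservation Mgh = ½(1+k)Mv² gives v = √(2gh/(1+k)) = √(2 × 10 × 3.43 / 1.4) = 7 m/s.
The angular speed follows from ω = v/R = 7/0.038 ≈ 184 rad/s.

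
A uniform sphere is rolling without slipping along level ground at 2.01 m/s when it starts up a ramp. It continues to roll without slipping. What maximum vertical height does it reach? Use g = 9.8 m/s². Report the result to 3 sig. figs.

h ≈ 0.289 m

With I = (2/5)MR², the ratio k = I/(MR²) is 0.4.
Since it rolls without slipping, ω = v/R and KE = ½Mv² + ½Iω² = ½(1+k)Mv² = (7/10)Mv².
At the top the kinetic energy is zero, so (7/10)Mv₀² = Mgh.
Thus h = (1+k)v₀²/(2g) = 1.4 × 2.01² / (2 × 9.8) ≈ 0.289 m.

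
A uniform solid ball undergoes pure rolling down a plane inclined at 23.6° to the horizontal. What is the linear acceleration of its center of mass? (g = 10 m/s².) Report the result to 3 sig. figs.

With I = (2/5)MR², the ratio k = I/(MR²) is 0.4.
Along the incline Mg sinθ − f = Ma, and torque about the center fR = Iα = kMR²(a/R) gives f = kMa.
Eliminating f: Mg sinθ = (1+k)Ma, so a = g sinθ/(1+k) = 10 × sin23.6° / 1.4 ≈ 2.86 m/s².

a ≈ 2.86 m/s²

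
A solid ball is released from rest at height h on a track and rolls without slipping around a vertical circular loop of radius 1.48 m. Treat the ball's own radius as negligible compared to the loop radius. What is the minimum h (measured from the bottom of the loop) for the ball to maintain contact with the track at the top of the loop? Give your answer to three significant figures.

For this body I = (2/5)MR², i.e. k = I/(MR²) = 0.4.
At the top of the loop, the minimum-contact condition is Mg = Mv_top²/r, so v_top² = gr.
With ω = v/R, the kinetic energy at speed v is ½(1+k)Mv² = (7/10)Mv².
Energy conservation from release (height h) to the top (height 2r): Mgh = Mg(2r) + (7/10)M·gr.
Thus h_min = 2r + (1+k)r/2 = r(2 + 1.4/2) = 1.48 × 2.7 ≈ 4.00 m.

h_min ≈ 4.00 m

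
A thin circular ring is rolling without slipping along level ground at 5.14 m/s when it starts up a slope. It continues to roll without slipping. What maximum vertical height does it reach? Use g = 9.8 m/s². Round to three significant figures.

h ≈ 2.70 m

Here I = MR², so the shape factor k = I/(MR²) = 1.
Rolling without slipping gives ω = v/R, so the total kinetic energy is ½Mv² + ½Iω² = ½(1+k)Mv² = Mv².
At the top the kinetic energy is zero, so Mv₀² = Mgh.
Thus h = (1+k)v₀²/(2g) = 2 × 5.14² / (2 × 9.8) ≈ 2.70 m.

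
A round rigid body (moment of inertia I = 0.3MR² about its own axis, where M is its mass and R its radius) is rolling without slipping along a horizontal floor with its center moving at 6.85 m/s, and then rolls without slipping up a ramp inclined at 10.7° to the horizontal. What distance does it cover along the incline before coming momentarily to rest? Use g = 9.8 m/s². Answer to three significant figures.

d ≈ 16.8 m

For this body I = 0.3MR², i.e. k = I/(MR²) = 0.3.
Since it rolls without slipping, ω = v/R and KE = ½Mv² + ½Iω² = ½(1+k)Mv² = (13/20)Mv².
Setting this equal to Mgh gives the vertical rise h = (1+k)v₀²/(2g) = 1.3×6.85²/(2×9.8) = 3.112 m.
The distance along the slope is d = h/sinθ = 3.112/sin10.7° ≈ 16.8 m.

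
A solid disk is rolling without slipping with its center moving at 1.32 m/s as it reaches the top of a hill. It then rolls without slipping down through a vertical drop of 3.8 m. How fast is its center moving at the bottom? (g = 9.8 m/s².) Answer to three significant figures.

With I = (1/2)MR², the ratio k = I/(MR²) is 0.5.
Since it rolls without slipping, ω = v/R and KE = ½Mv² + ½Iω² = ½(1+k)Mv² = (3/4)Mv².
Conserving energy between top and bottom: (3/4)Mv² = (3/4)Mv₀² + Mgh, hence v² = v₀² + 2gh/(1+k).
v = √(1.32² + 2×9.8×3.8/1.5) = √51.4 ≈ 7.17 m/s.

v ≈ 7.17 m/s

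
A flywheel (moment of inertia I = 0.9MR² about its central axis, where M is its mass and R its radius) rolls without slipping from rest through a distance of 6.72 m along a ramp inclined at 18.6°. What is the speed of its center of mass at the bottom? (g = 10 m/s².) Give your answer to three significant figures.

For this body I = 0.9MR², i.e. k = I/(MR²) = 0.9.
Rolling without slipping gives ω = v/R, so the total kinetic energy is ½Mv² + ½Iω² = ½(1+k)Mv² = (19/20)Mv².
The vertical drop is h = L sinθ = 6.72 × sin18.6° = 2.143 m.
Energy conservation: Mgh = (19/20)Mv², so v = √(2gh/(1+k)) = √(2 × 10 × 2.143 / 1.9) ≈ 4.75 m/s.

v ≈ 4.75 m/s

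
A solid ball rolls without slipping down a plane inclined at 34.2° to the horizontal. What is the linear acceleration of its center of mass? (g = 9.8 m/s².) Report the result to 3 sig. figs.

a ≈ 3.93 m/s²

The moment of inertia is (2/5)MR², giving k ≡ I/(MR²) = 0.4.
Along the incline Mg sinθ − f = Ma, and torque about the center fR = Iα = kMR²(a/R) gives f = kMa.
Eliminating f: Mg sinθ = (1+k)Ma, so a = g sinθ/(1+k) = 9.8 × sin34.2° / 1.4 ≈ 3.93 m/s².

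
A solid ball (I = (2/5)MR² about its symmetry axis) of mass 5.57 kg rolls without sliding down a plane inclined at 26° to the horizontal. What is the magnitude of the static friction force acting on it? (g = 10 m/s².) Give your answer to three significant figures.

f ≈ 6.98 N

With I = (2/5)MR², the ratio k = I/(MR²) is 0.4.
Newton's second law down the slope: Mg sinθ − f = Ma. The torque equation fR = Iα (with α = a/R) gives f = kMa.
Combining, a = g sinθ/(1+k) and f = kMa = kMg sinθ/(1+k).
f = 0.4 × 5.57 × 10 × sin26° / 1.4 ≈ 6.98 N.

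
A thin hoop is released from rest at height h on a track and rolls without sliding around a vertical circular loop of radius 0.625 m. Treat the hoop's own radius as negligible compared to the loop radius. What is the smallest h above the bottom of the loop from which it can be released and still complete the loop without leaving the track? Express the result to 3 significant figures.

h_min ≈ 1.88 m

With I = MR², the ratio k = I/(MR²) is 1.
At the top of the loop, the minimum-contact condition is Mg = Mv_top²/r, so v_top² = gr.
With ω = v/R, the kinetic energy at speed v is ½(1+k)Mv² = Mv².
Energy conservation from release (height h) to the top (height 2r): Mgh = Mg(2r) + M·gr.
Thus h_min = 2r + (1+k)r/2 = r(2 + 2/2) = 0.625 × 3 ≈ 1.88 m.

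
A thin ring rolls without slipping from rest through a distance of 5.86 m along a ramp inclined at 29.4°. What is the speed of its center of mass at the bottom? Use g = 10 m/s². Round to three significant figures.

v ≈ 5.36 m/s

The moment of inertia is MR², giving k ≡ I/(MR²) = 1.
The rolling condition ω = v/R makes the rotational term ½I(v/R)² = ½kMv², so KE_total = ½(1+k)Mv² = Mv².
The vertical drop is h = L sinθ = 5.86 × sin29.4° = 2.877 m.
Setting Mgh = Mv² gives v = √(2gh/(1+k)) = √(2·10·2.877/2) ≈ 5.36 m/s.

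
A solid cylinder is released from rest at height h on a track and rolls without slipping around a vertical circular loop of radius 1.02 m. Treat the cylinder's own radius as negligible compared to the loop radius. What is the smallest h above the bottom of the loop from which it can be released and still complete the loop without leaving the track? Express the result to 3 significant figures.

Here I = (1/2)MR², so the shape factor k = I/(MR²) = 0.5.
At the top, contact is just lost when gravity alone supplies the centripetal force: Mg = Mv_top²/r, i.e. v_top² = gr.
With ω = v/R, the kinetic energy at speed v is ½(1+k)Mv² = (3/4)Mv².
Energy conservation from release (height h) to the top (height 2r): Mgh = Mg(2r) + (3/4)M·gr.
Thus h_min = 2r + (1+k)r/2 = r(2 + 1.5/2) = 1.02 × 2.75 ≈ 2.81 m.

h_min ≈ 2.81 m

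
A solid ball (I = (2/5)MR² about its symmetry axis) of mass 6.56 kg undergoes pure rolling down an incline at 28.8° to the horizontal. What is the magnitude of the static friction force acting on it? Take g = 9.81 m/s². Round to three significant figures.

Here I = (2/5)MR², so the shape factor k = I/(MR²) = 0.4.
Translational: Mg sinθ − f = Ma. Rotational about the CM: fR = Iα = kMRa, so f = kMa.
Combining, a = g sinθ/(1+k) and f = kMa = kMg sinθ/(1+k).
f = 0.4 × 6.56 × 9.81 × sin28.8° / 1.4 ≈ 8.86 N.

f ≈ 8.86 N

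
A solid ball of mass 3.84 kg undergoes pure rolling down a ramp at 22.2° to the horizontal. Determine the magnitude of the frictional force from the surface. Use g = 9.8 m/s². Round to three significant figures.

The moment of inertia is (2/5)MR², giving k ≡ I/(MR²) = 0.4.
Translational: Mg sinθ − f = Ma. Rotational about the CM: fR = Iα = kMRa, so f = kMa.
Combining, a = g sinθ/(1+k) and f = kMa = kMg sinθ/(1+k).
f = 0.4 × 3.84 × 9.8 × sin22.2° / 1.4 ≈ 4.06 N.

f ≈ 4.06 N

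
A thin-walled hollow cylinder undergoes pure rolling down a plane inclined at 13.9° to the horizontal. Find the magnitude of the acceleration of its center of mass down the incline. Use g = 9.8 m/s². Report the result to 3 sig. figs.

For this body I = MR², i.e. k = I/(MR²) = 1.
Translational: Mg sinθ − f = Ma. Rotational about the CM: fR = Iα = kMRa, so f = kMa.
Eliminating f: Mg sinθ = (1+k)Ma, so a = g sinθ/(1+k) = 9.8 × sin13.9° / 2 ≈ 1.18 m/s².

a ≈ 1.18 m/s²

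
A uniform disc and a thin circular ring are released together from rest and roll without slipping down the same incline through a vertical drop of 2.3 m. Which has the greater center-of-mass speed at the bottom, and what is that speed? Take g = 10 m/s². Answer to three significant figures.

For rolling without slipping, Mgh = ½(1+k)Mv² where k = I/(MR²), so v = √(2gh/(1+k)).
Uniform disc: k = 0.5, giving v = √(2×10×2.3/1.5) = 5.538 m/s.
Thin circular ring: k = 1, giving v = √(2×10×2.3/2) = 4.796 m/s.
The smaller k wins: the uniform disc, at ≈ 5.54 m/s.

the uniform disc, at v ≈ 5.54 m/s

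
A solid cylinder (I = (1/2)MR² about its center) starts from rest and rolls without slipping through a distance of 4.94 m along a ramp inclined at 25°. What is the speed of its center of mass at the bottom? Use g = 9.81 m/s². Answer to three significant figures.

v ≈ 5.23 m/s

Here I = (1/2)MR², so the shape factor k = I/(MR²) = 0.5.
Pure rolling means v = ωR; then KE = ½Mv² + ½I(v/R)² = ½(1+k)Mv² = (3/4)Mv².
The vertical drop is h = L sinθ = 4.94 × sin25° = 2.088 m.
Setting Mgh = (3/4)Mv² gives v = √(2gh/(1+k)) = √(2·9.81·2.088/1.5) ≈ 5.23 m/s.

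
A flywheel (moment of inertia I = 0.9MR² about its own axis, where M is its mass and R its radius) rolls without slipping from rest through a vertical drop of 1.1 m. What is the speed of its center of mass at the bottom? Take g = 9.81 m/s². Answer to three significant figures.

Here I = 0.9MR², so the shape factor k = I/(MR²) = 0.9.
Rolling without slipping gives ω = v/R, so the total kinetic energy is ½Mv² + ½Iω² = ½(1+k)Mv² = (19/20)Mv².
Setting Mgh = (19/20)Mv² gives v = √(2gh/(1+k)) = √(2·9.81·1.1/1.9) ≈ 3.37 m/s.

v ≈ 3.37 m/s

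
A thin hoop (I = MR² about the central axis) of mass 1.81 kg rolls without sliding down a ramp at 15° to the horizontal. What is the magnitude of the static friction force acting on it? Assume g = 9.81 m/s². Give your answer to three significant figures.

f ≈ 2.30 N

Here I = MR², so the shape factor k = I/(MR²) = 1.
Translational: Mg sinθ − f = Ma. Rotational about the CM: fR = Iα = kMRa, so f = kMa.
Combining, a = g sinθ/(1+k) and f = kMa = kMg sinθ/(1+k).
f = 1 × 1.81 × 9.81 × sin15° / 2 ≈ 2.30 N.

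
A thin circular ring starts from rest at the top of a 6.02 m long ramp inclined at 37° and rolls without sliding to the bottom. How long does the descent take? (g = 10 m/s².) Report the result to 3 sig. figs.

With I = MR², the ratio k = I/(MR²) is 1.
Translational: Mg sinθ − f = Ma. Rotational about the CM: fR = Iα = kMRa, so f = kMa.
Hence a = g sinθ/(1+k) = 10×sin37°/2 = 3.009 m/s².
With constant a from rest, t = √(2L/a) = √(2·6.02/3.009) ≈ 2.00 s.

t ≈ 2.00 s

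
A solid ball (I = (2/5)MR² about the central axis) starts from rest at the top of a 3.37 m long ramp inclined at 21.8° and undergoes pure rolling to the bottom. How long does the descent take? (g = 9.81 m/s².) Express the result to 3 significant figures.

The moment of inertia is (2/5)MR², giving k ≡ I/(MR²) = 0.4.
Along the incline Mg sinθ − f = Ma, and torque about the center fR = Iα = kMR²(a/R) gives f = kMa.
Hence a = g sinθ/(1+k) = 9.81×sin21.8°/1.4 = 2.602 m/s².
Starting from rest, L = ½at², so t = √(2L/a) = √(2×3.37/2.602) ≈ 1.61 s.

t ≈ 1.61 s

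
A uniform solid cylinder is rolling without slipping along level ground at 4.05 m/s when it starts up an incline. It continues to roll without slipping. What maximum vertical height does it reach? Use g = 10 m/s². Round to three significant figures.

h ≈ 1.23 m

With I = (1/2)MR², the ratio k = I/(MR²) is 0.5.
The rolling condition ω = v/R makes the rotational term ½I(v/R)² = ½kMv², so KE_total = ½(1+k)Mv² = (3/4)Mv².
At the top the kinetic energy is zero, so (3/4)Mv₀² = Mgh.
Thus h = (1+k)v₀²/(2g) = 1.5 × 4.05² / (2 × 10) ≈ 1.23 m.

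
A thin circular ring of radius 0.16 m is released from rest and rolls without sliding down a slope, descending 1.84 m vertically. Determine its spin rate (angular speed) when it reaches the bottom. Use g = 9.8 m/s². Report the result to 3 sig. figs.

ω ≈ 26.5 rad/s

The moment of inertia is MR², giving k ≡ I/(MR²) = 1.
Rolling without slipping gives ω = v/R, so the total kinetic energy is ½Mv² + ½Iω² = ½(1+k)Mv² = Mv².
Energy conservation Mgh = ½(1+k)Mv² gives v = √(2gh/(1+k)) = √(2 × 9.8 × 1.84 / 2) = 4.246 m/s.
The angular speed follows from ω = v/R = 4.246/0.16 ≈ 26.5 rad/s.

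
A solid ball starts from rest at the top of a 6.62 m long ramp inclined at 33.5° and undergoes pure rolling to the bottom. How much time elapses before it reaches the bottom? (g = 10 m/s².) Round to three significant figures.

The moment of inertia is (2/5)MR², giving k ≡ I/(MR²) = 0.4.
Translational: Mg sinθ − f = Ma. Rotational about the CM: fR = Iα = kMRa, so f = kMa.
Hence a = g sinθ/(1+k) = 10×sin33.5°/1.4 = 3.942 m/s².
With constant a from rest, t = √(2L/a) = √(2·6.62/3.942) ≈ 1.83 s.

t ≈ 1.83 s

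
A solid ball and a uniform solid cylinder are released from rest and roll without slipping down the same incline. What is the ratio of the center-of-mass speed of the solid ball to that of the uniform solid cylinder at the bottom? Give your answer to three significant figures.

Each satisfies Mgh = ½(1+k)Mv² with k = I/(MR²), so v ∝ 1/√(1+k).
For the solid ball k = 0.4; for the uniform solid cylinder k = 0.5.
v₁/v₂ = √((1+k₂)/(1+k₁)) = √(1.5/1.4) ≈ 1.04.

v_ratio ≈ 1.04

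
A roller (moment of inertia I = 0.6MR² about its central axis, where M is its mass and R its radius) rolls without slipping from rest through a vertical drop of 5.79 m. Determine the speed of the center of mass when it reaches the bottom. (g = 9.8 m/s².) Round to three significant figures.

The moment of inertia is 0.6MR², giving k ≡ I/(MR²) = 0.6.
The rolling condition ω = v/R makes the rotational term ½I(v/R)² = ½kMv², so KE_total = ½(1+k)Mv² = (4/5)Mv².
Setting Mgh = (4/5)Mv² gives v = √(2gh/(1+k)) = √(2·9.8·5.79/1.6) ≈ 8.42 m/s.

v ≈ 8.42 m/s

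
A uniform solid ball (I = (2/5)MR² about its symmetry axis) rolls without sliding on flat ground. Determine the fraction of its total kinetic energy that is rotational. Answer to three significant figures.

For this body I = (2/5)MR², i.e. k = I/(MR²) = 0.4.
Since ω = v/R, the translational part is ½Mv² and the rotational part is ½I(v/R)² = ½kMv²; the total is ½(1+k)Mv².
The rotational fraction is therefore k/(1+k) = 0.4/1.4 ≈ 0.286.

fraction ≈ 0.286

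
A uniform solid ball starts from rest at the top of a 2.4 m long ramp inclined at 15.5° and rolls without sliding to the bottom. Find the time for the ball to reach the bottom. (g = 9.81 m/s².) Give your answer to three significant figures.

Here I = (2/5)MR², so the shape factor k = I/(MR²) = 0.4.
Translational: Mg sinθ − f = Ma. Rotational about the CM: fR = Iα = kMRa, so f = kMa.
Hence a = g sinθ/(1+k) = 9.81×sin15.5°/1.4 = 1.873 m/s².
With constant a from rest, t = √(2L/a) = √(2·2.4/1.873) ≈ 1.60 s.

t ≈ 1.60 s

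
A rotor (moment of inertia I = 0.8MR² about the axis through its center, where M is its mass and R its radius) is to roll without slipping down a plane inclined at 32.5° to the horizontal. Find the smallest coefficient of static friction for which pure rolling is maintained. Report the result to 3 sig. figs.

μ_min ≈ 0.283

Here I = 0.8MR², so the shape factor k = I/(MR²) = 0.8.
Translational: Mg sinθ − f = Ma. Rotational about the CM: fR = Iα = kMRa, so f = kMa.
These give a = g sinθ/(1+k) and the required friction f = kMg sinθ/(1+k).
The normal force is N = Mg cosθ, so μ_min = f/N = k tanθ/(1+k).
μ_min = 0.8 × tan32.5° / 1.8 ≈ 0.283.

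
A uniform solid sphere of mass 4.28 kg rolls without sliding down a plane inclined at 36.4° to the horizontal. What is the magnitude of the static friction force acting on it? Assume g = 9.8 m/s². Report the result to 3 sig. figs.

For this body I = (2/5)MR², i.e. k = I/(MR²) = 0.4.
Along the incline Mg sinθ − f = Ma, and torque about the center fR = Iα = kMR²(a/R) gives f = kMa.
Combining, a = g sinθ/(1+k) and f = kMa = kMg sinθ/(1+k).
f = 0.4 × 4.28 × 9.8 × sin36.4° / 1.4 ≈ 7.11 N.

f ≈ 7.11 N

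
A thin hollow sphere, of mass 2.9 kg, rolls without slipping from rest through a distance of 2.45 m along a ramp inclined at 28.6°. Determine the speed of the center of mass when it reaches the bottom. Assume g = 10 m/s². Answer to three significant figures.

v ≈ 3.75 m/s

With I = (2/3)MR², the ratio k = I/(MR²) is 2/3.
The rolling condition ω = v/R makes the rotational term ½I(v/R)² = ½kMv², so KE_total = ½(1+k)Mv² = (5/6)Mv².
The vertical drop is h = L sinθ = 2.45 × sin28.6° = 1.173 m.
Setting Mgh = (5/6)Mv² gives v = √(2gh/(1+k)) = √(2·10·1.173/1.667) ≈ 3.75 m/s.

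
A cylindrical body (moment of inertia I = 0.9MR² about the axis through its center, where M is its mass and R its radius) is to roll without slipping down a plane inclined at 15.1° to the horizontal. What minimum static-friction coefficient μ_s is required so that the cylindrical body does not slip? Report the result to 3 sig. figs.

μ_min ≈ 0.128

For this body I = 0.9MR², i.e. k = I/(MR²) = 0.9.
Along the incline Mg sinθ − f = Ma, and torque about the center fR = Iα = kMR²(a/R) gives f = kMa.
These give a = g sinθ/(1+k) and the required friction f = kMg sinθ/(1+k).
The normal force is N = Mg cosθ, so μ_min = f/N = k tanθ/(1+k).
μ_min = 0.9 × tan15.1° / 1.9 ≈ 0.128.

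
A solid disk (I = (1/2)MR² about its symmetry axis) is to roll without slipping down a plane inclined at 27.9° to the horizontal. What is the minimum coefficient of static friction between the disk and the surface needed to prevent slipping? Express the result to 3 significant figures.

The moment of inertia is (1/2)MR², giving k ≡ I/(MR²) = 0.5.
Along the incline Mg sinθ − f = Ma, and torque about the center fR = Iα = kMR²(a/R) gives f = kMa.
These give a = g sinθ/(1+k) and the required friction f = kMg sinθ/(1+k).
The normal force is N = Mg cosθ, so μ_min = f/N = k tanθ/(1+k).
μ_min = 0.5 × tan27.9° / 1.5 ≈ 0.176.

μ_min ≈ 0.176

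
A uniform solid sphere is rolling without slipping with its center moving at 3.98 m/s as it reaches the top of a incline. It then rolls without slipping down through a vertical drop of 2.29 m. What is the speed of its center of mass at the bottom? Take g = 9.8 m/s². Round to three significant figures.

v ≈ 6.92 m/s

For this body I = (2/5)MR², i.e. k = I/(MR²) = 0.4.
Since it rolls without slipping, ω = v/R and KE = ½Mv² + ½Iω² = ½(1+k)Mv² = (7/10)Mv².
Energy conservation: (7/10)Mv₀² + Mgh = (7/10)Mv², so v² = v₀² + 2gh/(1+k).
v = √(3.98² + 2×9.8×2.29/1.4) = √47.9 ≈ 6.92 m/s.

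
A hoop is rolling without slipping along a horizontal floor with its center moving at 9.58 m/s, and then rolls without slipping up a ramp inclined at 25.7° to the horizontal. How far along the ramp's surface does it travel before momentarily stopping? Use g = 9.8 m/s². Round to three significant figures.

With I = MR², the ratio k = I/(MR²) is 1.
The rolling condition ω = v/R makes the rotational term ½I(v/R)² = ½kMv², so KE_total = ½(1+k)Mv² = Mv².
Setting this equal to Mgh gives the vertical rise h = (1+k)v₀²/(2g) = 2×9.58²/(2×9.8) = 9.365 m.
The distance along the slope is d = h/sinθ = 9.365/sin25.7° ≈ 21.6 m.

d ≈ 21.6 m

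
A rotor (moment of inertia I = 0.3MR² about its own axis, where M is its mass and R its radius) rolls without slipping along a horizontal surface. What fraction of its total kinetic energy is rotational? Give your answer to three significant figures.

Here I = 0.3MR², so the shape factor k = I/(MR²) = 0.3.
With ω = v/R, KE_trans = ½Mv² and KE_rot = ½Iω² = ½kMv², so KE_total = ½(1+k)Mv².
The rotational fraction is therefore k/(1+k) = 0.3/1.3 ≈ 0.231.

fraction ≈ 0.231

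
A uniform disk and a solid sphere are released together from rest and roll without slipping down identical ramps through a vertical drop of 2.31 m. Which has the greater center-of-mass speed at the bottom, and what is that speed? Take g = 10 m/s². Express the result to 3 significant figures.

the solid sphere, at v ≈ 5.74 m/s

For rolling without slipping, Mgh = ½(1+k)Mv² where k = I/(MR²), so v = √(2gh/(1+k)).
Uniform disk: k = 0.5, giving v = √(2×10×2.31/1.5) = 5.55 m/s.
Solid sphere: k = 0.4, giving v = √(2×10×2.31/1.4) = 5.745 m/s.
The smaller k wins: the solid sphere, at ≈ 5.74 m/s.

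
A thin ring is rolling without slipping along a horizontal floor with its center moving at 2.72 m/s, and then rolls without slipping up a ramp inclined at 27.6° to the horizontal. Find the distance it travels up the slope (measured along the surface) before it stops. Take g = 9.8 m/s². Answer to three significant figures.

d ≈ 1.63 m

With I = MR², the ratio k = I/(MR²) is 1.
Pure rolling means v = ωR; then KE = ½Mv² + ½I(v/R)² = ½(1+k)Mv² = Mv².
Setting this equal to Mgh gives the vertical rise h = (1+k)v₀²/(2g) = 2×2.72²/(2×9.8) = 0.7549 m.
Along the incline, d = h/sinθ = 0.7549/sin27.6° ≈ 1.63 m.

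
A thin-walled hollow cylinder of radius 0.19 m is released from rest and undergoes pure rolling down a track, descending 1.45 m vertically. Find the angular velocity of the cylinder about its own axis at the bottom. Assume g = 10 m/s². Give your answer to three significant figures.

ω ≈ 20.0 rad/s

The moment of inertia is MR², giving k ≡ I/(MR²) = 1.
Since it rolls without slipping, ω = v/R and KE = ½Mv² + ½Iω² = ½(1+k)Mv² = Mv².
Energy conservation Mgh = ½(1+k)Mv² gives v = √(2gh/(1+k)) = √(2 × 10 × 1.45 / 2) = 3.808 m/s.
Then ω = v/R = 3.808 / 0.19 ≈ 20.0 rad/s.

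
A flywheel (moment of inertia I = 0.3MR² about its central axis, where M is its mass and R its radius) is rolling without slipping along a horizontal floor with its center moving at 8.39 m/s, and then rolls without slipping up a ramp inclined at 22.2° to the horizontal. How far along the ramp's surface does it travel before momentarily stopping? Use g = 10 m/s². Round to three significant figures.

For this body I = 0.3MR², i.e. k = I/(MR²) = 0.3.
Since it rolls without slipping, ω = v/R and KE = ½Mv² + ½Iω² = ½(1+k)Mv² = (13/20)Mv².
Setting this equal to Mgh gives the vertical rise h = (1+k)v₀²/(2g) = 1.3×8.39²/(2×10) = 4.575 m.
The distance along the slope is d = h/sinθ = 4.575/sin22.2° ≈ 12.1 m.

d ≈ 12.1 m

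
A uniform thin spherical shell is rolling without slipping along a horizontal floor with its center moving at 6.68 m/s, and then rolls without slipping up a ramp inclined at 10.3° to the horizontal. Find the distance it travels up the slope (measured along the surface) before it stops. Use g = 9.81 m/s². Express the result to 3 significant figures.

d ≈ 21.2 m

The moment of inertia is (2/3)MR², giving k ≡ I/(MR²) = 2/3.
Rolling without slipping gives ω = v/R, so the total kinetic energy is ½Mv² + ½Iω² = ½(1+k)Mv² = (5/6)Mv².
Setting this equal to Mgh gives the vertical rise h = (1+k)v₀²/(2g) = 1.667×6.68²/(2×9.81) = 3.791 m.
The distance along the slope is d = h/sinθ = 3.791/sin10.3° ≈ 21.2 m.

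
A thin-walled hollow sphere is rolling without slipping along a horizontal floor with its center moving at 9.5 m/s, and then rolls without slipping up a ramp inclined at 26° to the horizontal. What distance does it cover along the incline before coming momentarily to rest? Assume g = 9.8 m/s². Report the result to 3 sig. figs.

With I = (2/3)MR², the ratio k = I/(MR²) is 2/3.
Rolling without slipping gives ω = v/R, so the total kinetic energy is ½Mv² + ½Iω² = ½(1+k)Mv² = (5/6)Mv².
Setting this equal to Mgh gives the vertical rise h = (1+k)v₀²/(2g) = 1.667×9.5²/(2×9.8) = 7.674 m.
Along the incline, d = h/sinθ = 7.674/sin26° ≈ 17.5 m.

d ≈ 17.5 m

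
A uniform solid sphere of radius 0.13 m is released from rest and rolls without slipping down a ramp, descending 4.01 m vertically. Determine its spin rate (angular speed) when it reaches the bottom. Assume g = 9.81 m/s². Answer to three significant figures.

The moment of inertia is (2/5)MR², giving k ≡ I/(MR²) = 0.4.
The rolling condition ω = v/R makes the rotational term ½I(v/R)² = ½kMv², so KE_total = ½(1+k)Mv² = (7/10)Mv².
Energy conservation Mgh = ½(1+k)Mv² gives v = √(2gh/(1+k)) = √(2 × 9.81 × 4.01 / 1.4) = 7.496 m/s.
The angular speed follows from ω = v/R = 7.496/0.13 ≈ 57.7 rad/s.

ω ≈ 57.7 rad/s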